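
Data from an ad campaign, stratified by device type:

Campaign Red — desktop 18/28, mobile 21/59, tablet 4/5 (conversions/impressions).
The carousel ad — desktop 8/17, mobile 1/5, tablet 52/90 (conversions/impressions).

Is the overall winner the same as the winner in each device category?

Desktop: Campaign Red 18/28 = 64.3%, the carousel ad 8/17 = 47.1% → Campaign Red
Mobile: Campaign Red 21/59 = 35.6%, the carousel ad 1/5 = 20.0% → Campaign Red
Tablet: Campaign Red 4/5 = 80.0%, the carousel ad 52/90 = 57.8% → Campaign Red
Overall: Campaign Red 43/92 = 46.7%, the carousel ad 61/112 = 54.5% → the carousel ad
Campaign Red wins each device group but the carousel ad wins overall — the comparison reverses. Campaign Red's impressions skew toward mobile, which has a lower base rate.

No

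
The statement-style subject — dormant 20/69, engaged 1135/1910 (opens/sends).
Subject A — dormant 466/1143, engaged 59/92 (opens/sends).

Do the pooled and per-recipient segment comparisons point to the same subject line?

Dormant: the statement-style subject 20/69 = 29.0%, Subject A 466/1143 = 40.8% → Subject A
Engaged: the statement-style subject 1135/1910 = 59.4%, Subject A 59/92 = 64.1% → Subject A
Overall: the statement-style subject 1155/1979 = 58.4%, Subject A 525/1235 = 42.5% → the statement-style subject
Subject A wins each recipient group but the statement-style subject wins overall — the comparison reverses. Subject A's sends skew toward dormant, which has a lower base rate.

No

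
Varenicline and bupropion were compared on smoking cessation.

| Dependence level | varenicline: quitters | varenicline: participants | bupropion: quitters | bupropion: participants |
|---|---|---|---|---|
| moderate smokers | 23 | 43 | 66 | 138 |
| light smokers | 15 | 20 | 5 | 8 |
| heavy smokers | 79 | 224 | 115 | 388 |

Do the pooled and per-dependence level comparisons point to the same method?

Moderate smokers: varenicline 23/43 = 53.5%, bupropion 66/138 = 47.8% → varenicline
Light smokers: varenicline 15/20 = 75.0%, bupropion 5/8 = 62.5% → varenicline
Heavy smokers: varenicline 79/224 = 35.3%, bupropion 115/388 = 29.6% → varenicline
Overall: varenicline 117/287 = 40.8%, bupropion 186/534 = 34.8% → varenicline
Varenicline wins overall and in every dependence group — no reversal.

Yes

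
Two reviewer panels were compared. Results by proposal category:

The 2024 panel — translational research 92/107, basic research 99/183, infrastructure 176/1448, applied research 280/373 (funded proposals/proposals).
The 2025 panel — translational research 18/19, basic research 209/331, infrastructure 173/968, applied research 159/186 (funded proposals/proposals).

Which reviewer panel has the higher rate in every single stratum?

Translational research: the 2024 panel 92/107 = 86.0%, the 2025 panel 18/19 = 94.7% → the 2025 panel
Basic research: the 2024 panel 99/183 = 54.1%, the 2025 panel 209/331 = 63.1% → the 2025 panel
Infrastructure: the 2024 panel 176/1448 = 12.2%, the 2025 panel 173/968 = 17.9% → the 2025 panel
Applied research: the 2024 panel 280/373 = 75.1%, the 2025 panel 159/186 = 85.5% → the 2025 panel
The 2025 panel has the higher rate in all 4 groups.

the 2025 panel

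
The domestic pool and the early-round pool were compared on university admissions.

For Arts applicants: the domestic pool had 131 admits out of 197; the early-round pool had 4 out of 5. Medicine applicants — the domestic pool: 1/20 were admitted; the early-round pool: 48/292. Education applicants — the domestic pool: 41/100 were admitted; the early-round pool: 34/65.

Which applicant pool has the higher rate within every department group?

Arts: the domestic pool 131/197 = 66.5%, the early-round pool 4/5 = 80.0% → the early-round pool
Medicine: the domestic pool 1/20 = 5.0%, the early-round pool 48/292 = 16.4% → the early-round pool
Education: the domestic pool 41/100 = 41.0%, the early-round pool 34/65 = 52.3% → the early-round pool
The early-round pool has the higher rate in all 3 groups.

the early-round pool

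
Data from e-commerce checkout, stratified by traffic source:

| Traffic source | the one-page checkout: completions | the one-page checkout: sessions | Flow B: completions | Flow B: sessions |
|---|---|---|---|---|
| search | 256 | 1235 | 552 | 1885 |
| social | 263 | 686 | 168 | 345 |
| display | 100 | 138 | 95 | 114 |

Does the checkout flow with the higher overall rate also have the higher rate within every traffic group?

Yes

Search: the one-page checkout 256/1235 = 20.7%, Flow B 552/1885 = 29.3% → Flow B
Social: the one-page checkout 263/686 = 38.3%, Flow B 168/345 = 48.7% → Flow B
Display: the one-page checkout 100/138 = 72.5%, Flow B 95/114 = 83.3% → Flow B
Overall: the one-page checkout 619/2059 = 30.1%, Flow B 815/2344 = 34.8% → Flow B
Flow B wins overall and in every traffic group — no reversal.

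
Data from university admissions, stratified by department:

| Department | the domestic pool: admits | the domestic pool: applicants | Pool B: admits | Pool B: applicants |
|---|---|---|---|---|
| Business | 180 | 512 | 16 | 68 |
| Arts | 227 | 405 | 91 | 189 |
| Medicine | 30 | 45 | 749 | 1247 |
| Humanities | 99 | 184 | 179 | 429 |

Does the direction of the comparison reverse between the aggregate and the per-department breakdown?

Business: the domestic pool 180/512 = 35.2%, Pool B 16/68 = 23.5% → the domestic pool
Arts: the domestic pool 227/405 = 56.0%, Pool B 91/189 = 48.1% → the domestic pool
Medicine: the domestic pool 30/45 = 66.7%, Pool B 749/1247 = 60.1% → the domestic pool
Humanities: the domestic pool 99/184 = 53.8%, Pool B 179/429 = 41.7% → the domestic pool
Overall: the domestic pool 536/1146 = 46.8%, Pool B 1035/1933 = 53.5% → Pool B
The domestic pool wins each department group but Pool B wins overall — the comparison reverses. The domestic pool's applicants skew toward Business, which has a lower base rate.

Yes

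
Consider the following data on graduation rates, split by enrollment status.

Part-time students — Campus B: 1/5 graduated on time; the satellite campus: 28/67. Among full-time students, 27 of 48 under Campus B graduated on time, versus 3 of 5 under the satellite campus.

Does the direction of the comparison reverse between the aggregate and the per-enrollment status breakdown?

Part-time: Campus B 1/5 = 20.0%, the satellite campus 28/67 = 41.8% → the satellite campus
Full-time: Campus B 27/48 = 56.2%, the satellite campus 3/5 = 60.0% → the satellite campus
Overall: Campus B 28/53 = 52.8%, the satellite campus 31/72 = 43.1% → Campus B
The satellite campus wins each enrollment group but Campus B wins overall — the comparison reverses. The satellite campus's students skew toward part-time, which has a lower base rate.

Yes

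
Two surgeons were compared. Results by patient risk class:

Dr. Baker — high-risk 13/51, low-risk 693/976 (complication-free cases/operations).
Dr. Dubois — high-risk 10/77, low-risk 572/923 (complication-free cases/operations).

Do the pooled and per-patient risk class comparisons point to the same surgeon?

Yes

High-risk: Dr. Baker 13/51 = 25.5%, Dr. Dubois 10/77 = 13.0% → Dr. Baker
Low-risk: Dr. Baker 693/976 = 71.0%, Dr. Dubois 572/923 = 62.0% → Dr. Baker
Overall: Dr. Baker 706/1027 = 68.7%, Dr. Dubois 582/1000 = 58.2% → Dr. Baker
Dr. Baker wins overall and in every patient risk group — no reversal.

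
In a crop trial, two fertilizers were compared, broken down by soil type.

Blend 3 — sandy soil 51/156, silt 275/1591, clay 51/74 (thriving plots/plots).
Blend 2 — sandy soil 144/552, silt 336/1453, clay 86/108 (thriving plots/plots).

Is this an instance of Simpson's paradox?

Sandy soil: Blend 3 51/156 = 32.7%, Blend 2 144/552 = 26.1% → Blend 3
Silt: Blend 3 275/1591 = 17.3%, Blend 2 336/1453 = 23.1% → Blend 2
Clay: Blend 3 51/74 = 68.9%, Blend 2 86/108 = 79.6% → Blend 2
Overall: Blend 3 377/1821 = 20.7%, Blend 2 566/2113 = 26.8% → Blend 2
Neither sweeps: Blend 3 wins 1 of 3 groups, Blend 2 wins 2. Blend 2 wins overall but not every group — no Simpson reversal.

No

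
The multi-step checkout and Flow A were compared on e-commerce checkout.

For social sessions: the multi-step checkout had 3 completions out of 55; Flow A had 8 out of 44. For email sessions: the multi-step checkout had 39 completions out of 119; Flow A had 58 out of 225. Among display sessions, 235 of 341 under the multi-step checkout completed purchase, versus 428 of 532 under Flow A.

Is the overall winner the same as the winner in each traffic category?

Social: the multi-step checkout 3/55 = 5.5%, Flow A 8/44 = 18.2% → Flow A
Email: the multi-step checkout 39/119 = 32.8%, Flow A 58/225 = 25.8% → the multi-step checkout
Display: the multi-step checkout 235/341 = 68.9%, Flow A 428/532 = 80.5% → Flow A
Overall: the multi-step checkout 277/515 = 53.8%, Flow A 494/801 = 61.7% → Flow A
Neither sweeps: the multi-step checkout wins 1 of 3 groups, Flow A wins 2. Flow A wins overall but not every group — no Simpson reversal.

No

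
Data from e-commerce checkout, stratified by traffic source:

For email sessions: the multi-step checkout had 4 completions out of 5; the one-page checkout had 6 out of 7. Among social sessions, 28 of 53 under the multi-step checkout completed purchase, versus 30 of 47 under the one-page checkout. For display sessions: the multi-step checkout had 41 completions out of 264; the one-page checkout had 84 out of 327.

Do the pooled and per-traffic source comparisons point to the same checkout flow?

Yes

Email: the multi-step checkout 4/5 = 80.0%, the one-page checkout 6/7 = 85.7% → the one-page checkout
Social: the multi-step checkout 28/53 = 52.8%, the one-page checkout 30/47 = 63.8% → the one-page checkout
Display: the multi-step checkout 41/264 = 15.5%, the one-page checkout 84/327 = 25.7% → the one-page checkout
Overall: the multi-step checkout 73/322 = 22.7%, the one-page checkout 120/381 = 31.5% → the one-page checkout
The one-page checkout wins overall and in every traffic group — no reversal.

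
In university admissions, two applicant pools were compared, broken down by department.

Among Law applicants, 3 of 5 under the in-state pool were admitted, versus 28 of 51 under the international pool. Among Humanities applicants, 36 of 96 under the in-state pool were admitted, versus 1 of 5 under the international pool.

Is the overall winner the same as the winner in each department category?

No

Law: the in-state pool 3/5 = 60.0%, the international pool 28/51 = 54.9% → the in-state pool
Humanities: the in-state pool 36/96 = 37.5%, the international pool 1/5 = 20.0% → the in-state pool
Overall: the in-state pool 39/101 = 38.6%, the international pool 29/56 = 51.8% → the international pool
The in-state pool wins each department group but the international pool wins overall — the comparison reverses. The in-state pool's applicants skew toward Humanities, which has a lower base rate.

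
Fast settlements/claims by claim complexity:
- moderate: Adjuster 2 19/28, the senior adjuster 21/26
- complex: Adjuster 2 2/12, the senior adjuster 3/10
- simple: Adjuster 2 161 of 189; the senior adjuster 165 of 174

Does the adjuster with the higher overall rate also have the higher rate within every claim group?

Yes

Moderate: Adjuster 2 19/28 = 67.9%, the senior adjuster 21/26 = 80.8% → the senior adjuster
Complex: Adjuster 2 2/12 = 16.7%, the senior adjuster 3/10 = 30.0% → the senior adjuster
Simple: Adjuster 2 161/189 = 85.2%, the senior adjuster 165/174 = 94.8% → the senior adjuster
Overall: Adjuster 2 182/229 = 79.5%, the senior adjuster 189/210 = 90.0% → the senior adjuster
The senior adjuster wins overall and in every claim group — no reversal.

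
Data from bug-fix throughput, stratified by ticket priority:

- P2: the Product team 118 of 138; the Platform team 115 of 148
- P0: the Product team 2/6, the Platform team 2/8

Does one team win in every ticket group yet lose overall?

P2: the Product team 118/138 = 85.5%, the Platform team 115/148 = 77.7% → the Product team
P0: the Product team 2/6 = 33.3%, the Platform team 2/8 = 25.0% → the Product team
Overall: the Product team 120/144 = 83.3%, the Platform team 117/156 = 75.0% → the Product team
The Product team wins overall and in every ticket group — no reversal.

No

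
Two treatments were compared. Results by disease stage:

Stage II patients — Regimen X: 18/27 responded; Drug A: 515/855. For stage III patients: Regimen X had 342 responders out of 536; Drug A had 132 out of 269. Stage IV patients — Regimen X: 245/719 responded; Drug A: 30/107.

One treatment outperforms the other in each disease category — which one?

Stage II: Regimen X 18/27 = 66.7%, Drug A 515/855 = 60.2% → Regimen X
Stage III: Regimen X 342/536 = 63.8%, Drug A 132/269 = 49.1% → Regimen X
Stage IV: Regimen X 245/719 = 34.1%, Drug A 30/107 = 28.0% → Regimen X
Regimen X has the higher rate in all 3 groups.

Regimen X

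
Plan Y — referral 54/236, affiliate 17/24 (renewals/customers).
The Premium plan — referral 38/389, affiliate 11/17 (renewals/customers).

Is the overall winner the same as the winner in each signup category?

Yes

Referral: Plan Y 54/236 = 22.9%, the Premium plan 38/389 = 9.8% → Plan Y
Affiliate: Plan Y 17/24 = 70.8%, the Premium plan 11/17 = 64.7% → Plan Y
Overall: Plan Y 71/260 = 27.3%, the Premium plan 49/406 = 12.1% → Plan Y
Plan Y wins overall and in every signup group — no reversal.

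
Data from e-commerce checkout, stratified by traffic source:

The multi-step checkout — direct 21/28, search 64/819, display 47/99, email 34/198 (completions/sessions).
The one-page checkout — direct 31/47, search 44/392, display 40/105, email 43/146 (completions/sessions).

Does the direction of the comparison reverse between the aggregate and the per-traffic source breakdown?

No

Direct: the multi-step checkout 21/28 = 75.0%, the one-page checkout 31/47 = 66.0% → the multi-step checkout
Search: the multi-step checkout 64/819 = 7.8%, the one-page checkout 44/392 = 11.2% → the one-page checkout
Display: the multi-step checkout 47/99 = 47.5%, the one-page checkout 40/105 = 38.1% → the multi-step checkout
Email: the multi-step checkout 34/198 = 17.2%, the one-page checkout 43/146 = 29.5% → the one-page checkout
Overall: the multi-step checkout 166/1144 = 14.5%, the one-page checkout 158/690 = 22.9% → the one-page checkout
Neither sweeps: the multi-step checkout wins 2 of 4 groups, the one-page checkout wins 2. The one-page checkout wins overall but not every group — no Simpson reversal.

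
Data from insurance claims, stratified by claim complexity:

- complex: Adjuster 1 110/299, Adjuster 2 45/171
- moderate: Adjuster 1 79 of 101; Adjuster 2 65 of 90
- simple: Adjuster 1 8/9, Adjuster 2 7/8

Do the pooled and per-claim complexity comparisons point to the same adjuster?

Complex: Adjuster 1 110/299 = 36.8%, Adjuster 2 45/171 = 26.3% → Adjuster 1
Moderate: Adjuster 1 79/101 = 78.2%, Adjuster 2 65/90 = 72.2% → Adjuster 1
Simple: Adjuster 1 8/9 = 88.9%, Adjuster 2 7/8 = 87.5% → Adjuster 1
Overall: Adjuster 1 197/409 = 48.2%, Adjuster 2 117/269 = 43.5% → Adjuster 1
Adjuster 1 wins overall and in every claim group — no reversal.

Yes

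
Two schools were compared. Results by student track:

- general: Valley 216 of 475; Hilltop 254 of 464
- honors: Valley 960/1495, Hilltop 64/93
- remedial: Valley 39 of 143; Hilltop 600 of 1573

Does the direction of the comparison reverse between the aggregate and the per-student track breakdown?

General: Valley 216/475 = 45.5%, Hilltop 254/464 = 54.7% → Hilltop
Honors: Valley 960/1495 = 64.2%, Hilltop 64/93 = 68.8% → Hilltop
Remedial: Valley 39/143 = 27.3%, Hilltop 600/1573 = 38.1% → Hilltop
Overall: Valley 1215/2113 = 57.5%, Hilltop 918/2130 = 43.1% → Valley
Hilltop wins each student group but Valley wins overall — the comparison reverses. Hilltop's students skew toward remedial, which has a lower base rate.

Yes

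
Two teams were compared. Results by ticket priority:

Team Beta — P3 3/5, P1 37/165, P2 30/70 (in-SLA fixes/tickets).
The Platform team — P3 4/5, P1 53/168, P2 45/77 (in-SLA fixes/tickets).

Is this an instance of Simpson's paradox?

P3: Team Beta 3/5 = 60.0%, the Platform team 4/5 = 80.0% → the Platform team
P1: Team Beta 37/165 = 22.4%, the Platform team 53/168 = 31.5% → the Platform team
P2: Team Beta 30/70 = 42.9%, the Platform team 45/77 = 58.4% → the Platform team
Overall: Team Beta 70/240 = 29.2%, the Platform team 102/250 = 40.8% → the Platform team
The Platform team wins overall and in every ticket group — no reversal.

No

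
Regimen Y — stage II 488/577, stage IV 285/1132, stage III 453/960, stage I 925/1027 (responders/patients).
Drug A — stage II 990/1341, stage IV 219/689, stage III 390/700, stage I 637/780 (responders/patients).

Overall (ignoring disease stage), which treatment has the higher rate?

Stage II: Regimen Y 488/577 = 84.6%, Drug A 990/1341 = 73.8% → Regimen Y
Stage IV: Regimen Y 285/1132 = 25.2%, Drug A 219/689 = 31.8% → Drug A
Stage III: Regimen Y 453/960 = 47.2%, Drug A 390/700 = 55.7% → Drug A
Stage I: Regimen Y 925/1027 = 90.1%, Drug A 637/780 = 81.7% → Regimen Y
Overall: Regimen Y 2151/3696 = 58.2%, Drug A 2236/3510 = 63.7% → Drug A
(Neither sweeps every disease group, but Drug A has the higher pooled rate.)

Drug A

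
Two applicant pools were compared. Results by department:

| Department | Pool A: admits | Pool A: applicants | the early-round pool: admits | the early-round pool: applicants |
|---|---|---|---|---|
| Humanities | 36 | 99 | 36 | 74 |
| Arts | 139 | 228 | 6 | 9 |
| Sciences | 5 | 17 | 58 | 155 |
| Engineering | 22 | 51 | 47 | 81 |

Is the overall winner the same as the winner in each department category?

Humanities: Pool A 36/99 = 36.4%, the early-round pool 36/74 = 48.6% → the early-round pool
Arts: Pool A 139/228 = 61.0%, the early-round pool 6/9 = 66.7% → the early-round pool
Sciences: Pool A 5/17 = 29.4%, the early-round pool 58/155 = 37.4% → the early-round pool
Engineering: Pool A 22/51 = 43.1%, the early-round pool 47/81 = 58.0% → the early-round pool
Overall: Pool A 202/395 = 51.1%, the early-round pool 147/319 = 46.1% → Pool A
The early-round pool wins each department group but Pool A wins overall — the comparison reverses. The early-round pool's applicants skew toward Sciences, which has a lower base rate.

No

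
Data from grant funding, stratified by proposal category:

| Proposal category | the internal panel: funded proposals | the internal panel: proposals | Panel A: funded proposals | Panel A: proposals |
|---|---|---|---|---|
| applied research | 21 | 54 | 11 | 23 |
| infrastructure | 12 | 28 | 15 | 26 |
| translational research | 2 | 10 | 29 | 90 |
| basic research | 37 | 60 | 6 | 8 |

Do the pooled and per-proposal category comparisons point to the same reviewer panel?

No

Applied research: the internal panel 21/54 = 38.9%, Panel A 11/23 = 47.8% → Panel A
Infrastructure: the internal panel 12/28 = 42.9%, Panel A 15/26 = 57.7% → Panel A
Translational research: the internal panel 2/10 = 20.0%, Panel A 29/90 = 32.2% → Panel A
Basic research: the internal panel 37/60 = 61.7%, Panel A 6/8 = 75.0% → Panel A
Overall: the internal panel 72/152 = 47.4%, Panel A 61/147 = 41.5% → the internal panel
Panel A wins each proposal group but the internal panel wins overall — the comparison reverses. Panel A's proposals skew toward translational research, which has a lower base rate.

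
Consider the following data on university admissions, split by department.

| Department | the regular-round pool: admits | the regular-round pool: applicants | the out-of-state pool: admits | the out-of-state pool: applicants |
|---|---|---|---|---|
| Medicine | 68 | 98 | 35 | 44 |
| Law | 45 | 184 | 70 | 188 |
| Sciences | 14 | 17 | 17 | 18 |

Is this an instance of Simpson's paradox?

No

Medicine: the regular-round pool 68/98 = 69.4%, the out-of-state pool 35/44 = 79.5% → the out-of-state pool
Law: the regular-round pool 45/184 = 24.5%, the out-of-state pool 70/188 = 37.2% → the out-of-state pool
Sciences: the regular-round pool 14/17 = 82.4%, the out-of-state pool 17/18 = 94.4% → the out-of-state pool
Overall: the regular-round pool 127/299 = 42.5%, the out-of-state pool 122/250 = 48.8% → the out-of-state pool
The out-of-state pool wins overall and in every department group — no reversal.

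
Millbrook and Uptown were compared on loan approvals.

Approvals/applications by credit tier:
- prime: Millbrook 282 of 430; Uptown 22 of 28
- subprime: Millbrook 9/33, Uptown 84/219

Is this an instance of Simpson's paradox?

Yes

Prime: Millbrook 282/430 = 65.6%, Uptown 22/28 = 78.6% → Uptown
Subprime: Millbrook 9/33 = 27.3%, Uptown 84/219 = 38.4% → Uptown
Overall: Millbrook 291/463 = 62.9%, Uptown 106/247 = 42.9% → Millbrook
Uptown wins each credit group but Millbrook wins overall — the comparison reverses. Uptown's applications skew toward subprime, which has a lower base rate.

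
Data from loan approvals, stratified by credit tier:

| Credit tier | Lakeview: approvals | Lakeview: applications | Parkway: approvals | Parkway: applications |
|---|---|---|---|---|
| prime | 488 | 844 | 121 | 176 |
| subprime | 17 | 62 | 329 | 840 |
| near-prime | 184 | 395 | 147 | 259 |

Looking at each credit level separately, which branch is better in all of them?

Parkway

Prime: Lakeview 488/844 = 57.8%, Parkway 121/176 = 68.8% → Parkway
Subprime: Lakeview 17/62 = 27.4%, Parkway 329/840 = 39.2% → Parkway
Near-prime: Lakeview 184/395 = 46.6%, Parkway 147/259 = 56.8% → Parkway
Parkway has the higher rate in all 3 groups.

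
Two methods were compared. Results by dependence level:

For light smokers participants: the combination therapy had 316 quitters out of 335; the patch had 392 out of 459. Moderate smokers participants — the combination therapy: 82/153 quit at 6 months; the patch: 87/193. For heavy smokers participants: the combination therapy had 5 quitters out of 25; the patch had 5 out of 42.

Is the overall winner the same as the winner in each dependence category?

Light smokers: the combination therapy 316/335 = 94.3%, the patch 392/459 = 85.4% → the combination therapy
Moderate smokers: the combination therapy 82/153 = 53.6%, the patch 87/193 = 45.1% → the combination therapy
Heavy smokers: the combination therapy 5/25 = 20.0%, the patch 5/42 = 11.9% → the combination therapy
Overall: the combination therapy 403/513 = 78.6%, the patch 484/694 = 69.7% → the combination therapy
The combination therapy wins overall and in every dependence group — no reversal.

Yes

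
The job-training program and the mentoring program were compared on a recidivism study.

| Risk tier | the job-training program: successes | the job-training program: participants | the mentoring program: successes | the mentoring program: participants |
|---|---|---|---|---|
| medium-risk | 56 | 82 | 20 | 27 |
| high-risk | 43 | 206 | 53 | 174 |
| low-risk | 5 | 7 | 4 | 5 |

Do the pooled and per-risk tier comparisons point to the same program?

Yes

Medium-risk: the job-training program 56/82 = 68.3%, the mentoring program 20/27 = 74.1% → the mentoring program
High-risk: the job-training program 43/206 = 20.9%, the mentoring program 53/174 = 30.5% → the mentoring program
Low-risk: the job-training program 5/7 = 71.4%, the mentoring program 4/5 = 80.0% → the mentoring program
Overall: the job-training program 104/295 = 35.3%, the mentoring program 77/206 = 37.4% → the mentoring program
The mentoring program wins overall and in every risk group — no reversal.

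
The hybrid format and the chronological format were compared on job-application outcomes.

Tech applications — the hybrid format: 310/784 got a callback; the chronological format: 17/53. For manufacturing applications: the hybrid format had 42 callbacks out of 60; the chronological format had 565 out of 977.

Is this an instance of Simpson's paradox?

Yes

Tech: the hybrid format 310/784 = 39.5%, the chronological format 17/53 = 32.1% → the hybrid format
Manufacturing: the hybrid format 42/60 = 70.0%, the chronological format 565/977 = 57.8% → the hybrid format
Overall: the hybrid format 352/844 = 41.7%, the chronological format 582/1030 = 56.5% → the chronological format
The hybrid format wins each industry group but the chronological format wins overall — the comparison reverses. The hybrid format's applications skew toward tech, which has a lower base rate.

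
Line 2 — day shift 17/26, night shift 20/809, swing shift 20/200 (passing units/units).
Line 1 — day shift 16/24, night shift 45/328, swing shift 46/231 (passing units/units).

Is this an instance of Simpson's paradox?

No

Day shift: Line 2 17/26 = 65.4%, Line 1 16/24 = 66.7% → Line 1
Night shift: Line 2 20/809 = 2.5%, Line 1 45/328 = 13.7% → Line 1
Swing shift: Line 2 20/200 = 10.0%, Line 1 46/231 = 19.9% → Line 1
Overall: Line 2 57/1035 = 5.5%, Line 1 107/583 = 18.4% → Line 1
Line 1 wins overall and in every shift group — no reversal.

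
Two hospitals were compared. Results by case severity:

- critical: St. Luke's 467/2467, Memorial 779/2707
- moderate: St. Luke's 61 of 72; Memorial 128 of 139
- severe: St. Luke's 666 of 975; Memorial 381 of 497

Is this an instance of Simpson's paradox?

Critical: St. Luke's 467/2467 = 18.9%, Memorial 779/2707 = 28.8% → Memorial
Moderate: St. Luke's 61/72 = 84.7%, Memorial 128/139 = 92.1% → Memorial
Severe: St. Luke's 666/975 = 68.3%, Memorial 381/497 = 76.7% → Memorial
Overall: St. Luke's 1194/3514 = 34.0%, Memorial 1288/3343 = 38.5% → Memorial
Memorial wins overall and in every case group — no reversal.

No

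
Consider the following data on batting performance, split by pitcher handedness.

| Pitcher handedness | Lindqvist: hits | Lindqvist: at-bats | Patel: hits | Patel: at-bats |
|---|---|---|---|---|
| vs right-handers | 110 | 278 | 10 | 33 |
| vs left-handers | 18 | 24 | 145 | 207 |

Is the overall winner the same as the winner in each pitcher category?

No

Vs right-handers: Lindqvist 110/278 = 39.6%, Patel 10/33 = 30.3% → Lindqvist
Vs left-handers: Lindqvist 18/24 = 75.0%, Patel 145/207 = 70.0% → Lindqvist
Overall: Lindqvist 128/302 = 42.4%, Patel 155/240 = 64.6% → Patel
Lindqvist wins each pitcher group but Patel wins overall — the comparison reverses. Lindqvist's at-bats skew toward vs right-handers, which has a lower base rate.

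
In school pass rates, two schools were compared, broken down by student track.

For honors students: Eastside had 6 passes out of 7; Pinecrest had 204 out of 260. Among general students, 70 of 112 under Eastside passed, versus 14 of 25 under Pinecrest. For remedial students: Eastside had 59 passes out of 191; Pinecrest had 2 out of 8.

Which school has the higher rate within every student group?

Eastside

Honors: Eastside 6/7 = 85.7%, Pinecrest 204/260 = 78.5% → Eastside
General: Eastside 70/112 = 62.5%, Pinecrest 14/25 = 56.0% → Eastside
Remedial: Eastside 59/191 = 30.9%, Pinecrest 2/8 = 25.0% → Eastside
Eastside has the higher rate in all 3 groups.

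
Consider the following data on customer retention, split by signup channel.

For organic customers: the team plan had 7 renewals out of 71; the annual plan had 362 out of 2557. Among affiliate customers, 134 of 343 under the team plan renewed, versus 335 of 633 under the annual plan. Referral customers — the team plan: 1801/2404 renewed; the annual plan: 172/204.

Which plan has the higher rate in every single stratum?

the annual plan

Organic: the team plan 7/71 = 9.9%, the annual plan 362/2557 = 14.2% → the annual plan
Affiliate: the team plan 134/343 = 39.1%, the annual plan 335/633 = 52.9% → the annual plan
Referral: the team plan 1801/2404 = 74.9%, the annual plan 172/204 = 84.3% → the annual plan
The annual plan has the higher rate in all 3 groups.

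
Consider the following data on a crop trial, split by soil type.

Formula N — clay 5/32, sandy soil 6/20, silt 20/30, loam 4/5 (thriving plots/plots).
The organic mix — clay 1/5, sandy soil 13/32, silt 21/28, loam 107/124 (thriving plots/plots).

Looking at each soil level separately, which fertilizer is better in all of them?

the organic mix

Clay: Formula N 5/32 = 15.6%, the organic mix 1/5 = 20.0% → the organic mix
Sandy soil: Formula N 6/20 = 30.0%, the organic mix 13/32 = 40.6% → the organic mix
Silt: Formula N 20/30 = 66.7%, the organic mix 21/28 = 75.0% → the organic mix
Loam: Formula N 4/5 = 80.0%, the organic mix 107/124 = 86.3% → the organic mix
The organic mix has the higher rate in all 4 groups.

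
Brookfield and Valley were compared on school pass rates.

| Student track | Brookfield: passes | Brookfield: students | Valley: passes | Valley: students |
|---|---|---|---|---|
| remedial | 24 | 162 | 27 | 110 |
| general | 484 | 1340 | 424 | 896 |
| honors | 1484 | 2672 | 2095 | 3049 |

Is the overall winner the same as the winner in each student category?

Remedial: Brookfield 24/162 = 14.8%, Valley 27/110 = 24.5% → Valley
General: Brookfield 484/1340 = 36.1%, Valley 424/896 = 47.3% → Valley
Honors: Brookfield 1484/2672 = 55.5%, Valley 2095/3049 = 68.7% → Valley
Overall: Brookfield 1992/4174 = 47.7%, Valley 2546/4055 = 62.8% → Valley
Valley wins overall and in every student group — no reversal.

Yes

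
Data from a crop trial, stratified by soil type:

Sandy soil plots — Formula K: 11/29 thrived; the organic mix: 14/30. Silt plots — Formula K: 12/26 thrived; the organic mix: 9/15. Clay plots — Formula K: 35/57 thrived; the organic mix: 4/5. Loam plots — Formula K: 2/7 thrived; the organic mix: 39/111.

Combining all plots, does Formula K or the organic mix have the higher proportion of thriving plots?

Formula K

Sandy soil: Formula K 11/29 = 37.9%, the organic mix 14/30 = 46.7% → the organic mix
Silt: Formula K 12/26 = 46.2%, the organic mix 9/15 = 60.0% → the organic mix
Clay: Formula K 35/57 = 61.4%, the organic mix 4/5 = 80.0% → the organic mix
Loam: Formula K 2/7 = 28.6%, the organic mix 39/111 = 35.1% → the organic mix
Overall: Formula K 60/119 = 50.4%, the organic mix 66/161 = 41.0% → Formula K
(The organic mix wins every soil group but Formula K wins overall — the organic mix's plots skew toward the low-rate loam group.)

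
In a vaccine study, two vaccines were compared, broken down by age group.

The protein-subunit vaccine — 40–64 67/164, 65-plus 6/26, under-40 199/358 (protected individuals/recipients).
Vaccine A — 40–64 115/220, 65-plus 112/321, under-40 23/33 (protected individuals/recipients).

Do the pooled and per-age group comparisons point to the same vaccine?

No

40–64: the protein-subunit vaccine 67/164 = 40.9%, Vaccine A 115/220 = 52.3% → Vaccine A
65-plus: the protein-subunit vaccine 6/26 = 23.1%, Vaccine A 112/321 = 34.9% → Vaccine A
Under-40: the protein-subunit vaccine 199/358 = 55.6%, Vaccine A 23/33 = 69.7% → Vaccine A
Overall: the protein-subunit vaccine 272/548 = 49.6%, Vaccine A 250/574 = 43.6% → the protein-subunit vaccine
Vaccine A wins each age group but the protein-subunit vaccine wins overall — the comparison reverses. Vaccine A's recipients skew toward 65-plus, which has a lower base rate.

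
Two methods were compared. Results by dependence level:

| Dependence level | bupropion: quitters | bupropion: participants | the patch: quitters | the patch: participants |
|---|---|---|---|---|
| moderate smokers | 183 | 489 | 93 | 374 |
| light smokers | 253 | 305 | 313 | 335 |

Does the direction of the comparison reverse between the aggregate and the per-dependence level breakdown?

No

Moderate smokers: bupropion 183/489 = 37.4%, the patch 93/374 = 24.9% → bupropion
Light smokers: bupropion 253/305 = 83.0%, the patch 313/335 = 93.4% → the patch
Overall: bupropion 436/794 = 54.9%, the patch 406/709 = 57.3% → the patch
Neither sweeps: bupropion wins 1 of 2 groups, the patch wins 1. The patch wins overall but not every group — no Simpson reversal.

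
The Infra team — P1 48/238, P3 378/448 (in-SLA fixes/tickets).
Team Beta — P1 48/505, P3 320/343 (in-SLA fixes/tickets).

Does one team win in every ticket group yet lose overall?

P1: the Infra team 48/238 = 20.2%, Team Beta 48/505 = 9.5% → the Infra team
P3: the Infra team 378/448 = 84.4%, Team Beta 320/343 = 93.3% → Team Beta
Overall: the Infra team 426/686 = 62.1%, Team Beta 368/848 = 43.4% → the Infra team
Neither sweeps: the Infra team wins 1 of 2 groups, Team Beta wins 1. The Infra team wins overall but not every group — no Simpson reversal.

No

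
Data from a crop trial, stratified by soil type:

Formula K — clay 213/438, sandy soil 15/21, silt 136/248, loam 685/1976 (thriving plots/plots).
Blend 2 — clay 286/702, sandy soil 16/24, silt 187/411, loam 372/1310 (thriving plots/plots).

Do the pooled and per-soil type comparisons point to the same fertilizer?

Yes

Clay: Formula K 213/438 = 48.6%, Blend 2 286/702 = 40.7% → Formula K
Sandy soil: Formula K 15/21 = 71.4%, Blend 2 16/24 = 66.7% → Formula K
Silt: Formula K 136/248 = 54.8%, Blend 2 187/411 = 45.5% → Formula K
Loam: Formula K 685/1976 = 34.7%, Blend 2 372/1310 = 28.4% → Formula K
Overall: Formula K 1049/2683 = 39.1%, Blend 2 861/2447 = 35.2% → Formula K
Formula K wins overall and in every soil group — no reversal.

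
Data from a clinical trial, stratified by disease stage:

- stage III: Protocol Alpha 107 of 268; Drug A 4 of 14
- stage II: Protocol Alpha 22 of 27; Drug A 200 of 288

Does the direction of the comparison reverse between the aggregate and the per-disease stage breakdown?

Stage III: Protocol Alpha 107/268 = 39.9%, Drug A 4/14 = 28.6% → Protocol Alpha
Stage II: Protocol Alpha 22/27 = 81.5%, Drug A 200/288 = 69.4% → Protocol Alpha
Overall: Protocol Alpha 129/295 = 43.7%, Drug A 204/302 = 67.5% → Drug A
Protocol Alpha wins each disease group but Drug A wins overall — the comparison reverses. Protocol Alpha's patients skew toward stage III, which has a lower base rate.

Yes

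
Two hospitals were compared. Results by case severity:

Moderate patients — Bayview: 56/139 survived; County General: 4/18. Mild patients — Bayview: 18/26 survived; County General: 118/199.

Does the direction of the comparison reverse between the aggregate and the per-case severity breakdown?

Yes

Moderate: Bayview 56/139 = 40.3%, County General 4/18 = 22.2% → Bayview
Mild: Bayview 18/26 = 69.2%, County General 118/199 = 59.3% → Bayview
Overall: Bayview 74/165 = 44.8%, County General 122/217 = 56.2% → County General
Bayview wins each case group but County General wins overall — the comparison reverses. Bayview's patients skew toward moderate, which has a lower base rate.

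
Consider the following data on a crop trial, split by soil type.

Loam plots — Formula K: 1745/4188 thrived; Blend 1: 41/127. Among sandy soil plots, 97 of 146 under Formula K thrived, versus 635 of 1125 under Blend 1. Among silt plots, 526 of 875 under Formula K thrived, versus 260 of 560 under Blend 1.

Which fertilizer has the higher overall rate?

Blend 1

Loam: Formula K 1745/4188 = 41.7%, Blend 1 41/127 = 32.3% → Formula K
Sandy soil: Formula K 97/146 = 66.4%, Blend 1 635/1125 = 56.4% → Formula K
Silt: Formula K 526/875 = 60.1%, Blend 1 260/560 = 46.4% → Formula K
Overall: Formula K 2368/5209 = 45.5%, Blend 1 936/1812 = 51.7% → Blend 1
(Formula K wins every soil group but Blend 1 wins overall — Formula K's plots skew toward the low-rate loam group.)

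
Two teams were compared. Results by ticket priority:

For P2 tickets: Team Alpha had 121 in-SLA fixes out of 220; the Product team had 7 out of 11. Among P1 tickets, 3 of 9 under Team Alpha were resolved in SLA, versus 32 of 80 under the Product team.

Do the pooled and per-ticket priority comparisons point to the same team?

P2: Team Alpha 121/220 = 55.0%, the Product team 7/11 = 63.6% → the Product team
P1: Team Alpha 3/9 = 33.3%, the Product team 32/80 = 40.0% → the Product team
Overall: Team Alpha 124/229 = 54.1%, the Product team 39/91 = 42.9% → Team Alpha
The Product team wins each ticket group but Team Alpha wins overall — the comparison reverses. The Product team's tickets skew toward P1, which has a lower base rate.

No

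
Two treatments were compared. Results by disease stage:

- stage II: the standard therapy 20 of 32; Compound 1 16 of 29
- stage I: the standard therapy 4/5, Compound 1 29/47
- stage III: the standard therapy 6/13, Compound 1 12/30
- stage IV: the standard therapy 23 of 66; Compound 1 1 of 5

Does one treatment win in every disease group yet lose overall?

Yes

Stage II: the standard therapy 20/32 = 62.5%, Compound 1 16/29 = 55.2% → the standard therapy
Stage I: the standard therapy 4/5 = 80.0%, Compound 1 29/47 = 61.7% → the standard therapy
Stage III: the standard therapy 6/13 = 46.2%, Compound 1 12/30 = 40.0% → the standard therapy
Stage IV: the standard therapy 23/66 = 34.8%, Compound 1 1/5 = 20.0% → the standard therapy
Overall: the standard therapy 53/116 = 45.7%, Compound 1 58/111 = 52.3% → Compound 1
The standard therapy wins each disease group but Compound 1 wins overall — the comparison reverses. The standard therapy's patients skew toward stage IV, which has a lower base rate.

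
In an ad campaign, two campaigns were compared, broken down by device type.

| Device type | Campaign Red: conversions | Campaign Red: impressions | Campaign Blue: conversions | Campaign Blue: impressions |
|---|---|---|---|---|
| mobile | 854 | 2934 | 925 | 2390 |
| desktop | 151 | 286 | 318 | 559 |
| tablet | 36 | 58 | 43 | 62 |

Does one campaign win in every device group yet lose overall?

No

Mobile: Campaign Red 854/2934 = 29.1%, Campaign Blue 925/2390 = 38.7% → Campaign Blue
Desktop: Campaign Red 151/286 = 52.8%, Campaign Blue 318/559 = 56.9% → Campaign Blue
Tablet: Campaign Red 36/58 = 62.1%, Campaign Blue 43/62 = 69.4% → Campaign Blue
Overall: Campaign Red 1041/3278 = 31.8%, Campaign Blue 1286/3011 = 42.7% → Campaign Blue
Campaign Blue wins overall and in every device group — no reversal.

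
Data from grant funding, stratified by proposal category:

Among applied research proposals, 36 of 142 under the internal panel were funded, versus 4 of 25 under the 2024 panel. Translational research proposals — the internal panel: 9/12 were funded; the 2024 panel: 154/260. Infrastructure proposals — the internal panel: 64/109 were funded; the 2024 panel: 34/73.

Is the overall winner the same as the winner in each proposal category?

Applied research: the internal panel 36/142 = 25.4%, the 2024 panel 4/25 = 16.0% → the internal panel
Translational research: the internal panel 9/12 = 75.0%, the 2024 panel 154/260 = 59.2% → the internal panel
Infrastructure: the internal panel 64/109 = 58.7%, the 2024 panel 34/73 = 46.6% → the internal panel
Overall: the internal panel 109/263 = 41.4%, the 2024 panel 192/358 = 53.6% → the 2024 panel
The internal panel wins each proposal group but the 2024 panel wins overall — the comparison reverses. The internal panel's proposals skew toward applied research, which has a lower base rate.

No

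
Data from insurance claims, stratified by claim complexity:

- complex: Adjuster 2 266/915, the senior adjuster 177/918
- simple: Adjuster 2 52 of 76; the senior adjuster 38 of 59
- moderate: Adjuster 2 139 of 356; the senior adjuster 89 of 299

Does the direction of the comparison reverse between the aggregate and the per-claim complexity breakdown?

Complex: Adjuster 2 266/915 = 29.1%, the senior adjuster 177/918 = 19.3% → Adjuster 2
Simple: Adjuster 2 52/76 = 68.4%, the senior adjuster 38/59 = 64.4% → Adjuster 2
Moderate: Adjuster 2 139/356 = 39.0%, the senior adjuster 89/299 = 29.8% → Adjuster 2
Overall: Adjuster 2 457/1347 = 33.9%, the senior adjuster 304/1276 = 23.8% → Adjuster 2
Adjuster 2 wins overall and in every claim group — no reversal.

No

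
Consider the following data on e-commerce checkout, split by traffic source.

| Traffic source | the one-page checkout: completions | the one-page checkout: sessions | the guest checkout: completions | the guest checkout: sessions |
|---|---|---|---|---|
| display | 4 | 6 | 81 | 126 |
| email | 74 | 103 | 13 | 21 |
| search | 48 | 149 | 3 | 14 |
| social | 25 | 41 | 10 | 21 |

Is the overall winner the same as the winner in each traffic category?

No

Display: the one-page checkout 4/6 = 66.7%, the guest checkout 81/126 = 64.3% → the one-page checkout
Email: the one-page checkout 74/103 = 71.8%, the guest checkout 13/21 = 61.9% → the one-page checkout
Search: the one-page checkout 48/149 = 32.2%, the guest checkout 3/14 = 21.4% → the one-page checkout
Social: the one-page checkout 25/41 = 61.0%, the guest checkout 10/21 = 47.6% → the one-page checkout
Overall: the one-page checkout 151/299 = 50.5%, the guest checkout 107/182 = 58.8% → the guest checkout
The one-page checkout wins each traffic group but the guest checkout wins overall — the comparison reverses. The one-page checkout's sessions skew toward search, which has a lower base rate.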